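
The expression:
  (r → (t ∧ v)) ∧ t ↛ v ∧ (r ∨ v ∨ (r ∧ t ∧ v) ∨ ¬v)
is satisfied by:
  {t: True, v: False, r: False}


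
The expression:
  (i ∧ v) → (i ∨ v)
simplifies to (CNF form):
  True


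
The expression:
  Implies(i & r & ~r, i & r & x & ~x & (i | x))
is always true.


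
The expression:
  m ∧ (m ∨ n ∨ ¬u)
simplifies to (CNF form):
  m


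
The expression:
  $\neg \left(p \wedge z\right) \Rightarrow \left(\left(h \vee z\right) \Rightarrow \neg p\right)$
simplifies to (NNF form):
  $z \vee \neg h \vee \neg p$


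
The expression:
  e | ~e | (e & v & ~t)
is always true.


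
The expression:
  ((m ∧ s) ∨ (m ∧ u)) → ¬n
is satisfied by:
  {u: False, s: False, m: False, n: False}
  {s: True, n: False, u: False, m: False}
  {u: True, n: False, s: False, m: False}
  {s: True, u: True, n: False, m: False}
  {n: True, u: False, s: False, m: False}
  {n: True, s: True, u: False, m: False}
  {n: True, u: True, s: False, m: False}
  {n: True, s: True, u: True, m: False}
  {m: True, n: False, u: False, s: False}
  {m: True, s: True, n: False, u: False}
  {m: True, u: True, n: False, s: False}
  {m: True, s: True, u: True, n: False}
  {m: True, n: True, u: False, s: False}


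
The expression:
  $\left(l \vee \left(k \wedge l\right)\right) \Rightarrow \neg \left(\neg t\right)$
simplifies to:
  $t \vee \neg l$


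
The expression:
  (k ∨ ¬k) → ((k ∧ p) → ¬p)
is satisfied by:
  {p: False, k: False}
  {k: True, p: False}
  {p: True, k: False}


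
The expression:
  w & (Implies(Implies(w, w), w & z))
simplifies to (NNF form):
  w & z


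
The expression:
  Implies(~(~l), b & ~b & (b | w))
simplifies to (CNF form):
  ~l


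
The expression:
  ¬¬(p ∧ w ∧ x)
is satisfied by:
  {p: True, w: True, x: True}


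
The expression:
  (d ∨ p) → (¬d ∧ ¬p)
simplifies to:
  ¬d ∧ ¬p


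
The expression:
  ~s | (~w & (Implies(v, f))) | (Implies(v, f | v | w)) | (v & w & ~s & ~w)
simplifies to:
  True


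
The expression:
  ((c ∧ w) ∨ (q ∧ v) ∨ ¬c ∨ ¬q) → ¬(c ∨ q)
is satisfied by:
  {v: False, w: False, q: False, c: False}
  {w: True, c: False, v: False, q: False}
  {v: True, c: False, w: False, q: False}
  {w: True, v: True, c: False, q: False}
  {q: True, c: True, v: False, w: False}


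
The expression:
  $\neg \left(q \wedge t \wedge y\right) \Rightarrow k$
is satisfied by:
  {y: True, k: True, q: True, t: True}
  {y: True, k: True, q: True, t: False}
  {y: True, k: True, t: True, q: False}
  {y: True, k: True, t: False, q: False}
  {k: True, q: True, t: True, y: False}
  {k: True, q: True, t: False, y: False}
  {k: True, q: False, t: True, y: False}
  {k: True, q: False, t: False, y: False}
  {y: True, q: True, t: True, k: False}


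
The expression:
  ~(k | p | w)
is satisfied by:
  {p: False, w: False, k: False}


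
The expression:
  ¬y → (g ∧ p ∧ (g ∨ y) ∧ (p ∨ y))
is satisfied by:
  {y: True, p: True, g: True}
  {y: True, p: True, g: False}
  {y: True, g: True, p: False}
  {y: True, g: False, p: False}
  {p: True, g: True, y: False}


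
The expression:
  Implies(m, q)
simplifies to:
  q | ~m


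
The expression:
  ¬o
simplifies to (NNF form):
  ¬o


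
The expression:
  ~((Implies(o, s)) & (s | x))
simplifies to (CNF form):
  ~s & (o | ~x)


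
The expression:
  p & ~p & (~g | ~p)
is never true.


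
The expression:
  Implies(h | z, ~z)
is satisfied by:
  {z: False}


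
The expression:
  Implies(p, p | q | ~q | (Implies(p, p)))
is always true.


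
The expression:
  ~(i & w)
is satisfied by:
  {w: False, i: False}
  {i: True, w: False}
  {w: True, i: False}


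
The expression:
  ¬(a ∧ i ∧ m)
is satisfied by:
  {m: False, a: False, i: False}
  {i: True, m: False, a: False}
  {a: True, m: False, i: False}
  {i: True, a: True, m: False}
  {m: True, i: False, a: False}
  {i: True, m: True, a: False}
  {a: True, m: True, i: False}


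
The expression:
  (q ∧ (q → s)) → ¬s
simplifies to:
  ¬q ∨ ¬s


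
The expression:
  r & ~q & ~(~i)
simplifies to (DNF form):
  i & r & ~q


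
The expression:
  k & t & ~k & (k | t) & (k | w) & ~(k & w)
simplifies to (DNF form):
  False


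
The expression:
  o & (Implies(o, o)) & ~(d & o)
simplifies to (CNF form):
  o & ~d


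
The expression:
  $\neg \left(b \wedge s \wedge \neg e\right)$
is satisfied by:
  {e: True, s: False, b: False}
  {s: False, b: False, e: False}
  {b: True, e: True, s: False}
  {b: True, s: False, e: False}
  {e: True, s: True, b: False}
  {s: True, e: False, b: False}
  {b: True, s: True, e: True}


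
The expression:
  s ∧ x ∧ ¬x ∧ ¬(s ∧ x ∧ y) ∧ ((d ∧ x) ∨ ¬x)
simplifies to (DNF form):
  False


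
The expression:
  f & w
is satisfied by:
  {w: True, f: True}


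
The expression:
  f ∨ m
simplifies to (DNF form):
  f ∨ m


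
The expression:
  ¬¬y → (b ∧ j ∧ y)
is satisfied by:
  {j: True, b: True, y: False}
  {j: True, b: False, y: False}
  {b: True, j: False, y: False}
  {j: False, b: False, y: False}
  {y: True, j: True, b: True}


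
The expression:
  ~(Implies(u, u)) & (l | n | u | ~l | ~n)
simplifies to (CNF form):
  False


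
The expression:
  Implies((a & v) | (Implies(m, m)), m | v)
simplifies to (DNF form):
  m | v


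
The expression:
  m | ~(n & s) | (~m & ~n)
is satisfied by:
  {m: True, s: False, n: False}
  {s: False, n: False, m: False}
  {n: True, m: True, s: False}
  {n: True, s: False, m: False}
  {m: True, s: True, n: False}
  {s: True, m: False, n: False}
  {n: True, s: True, m: True}


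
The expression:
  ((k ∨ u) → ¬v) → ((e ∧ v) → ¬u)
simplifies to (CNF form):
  True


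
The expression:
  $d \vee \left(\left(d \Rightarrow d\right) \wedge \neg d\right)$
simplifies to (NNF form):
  $\text{True}$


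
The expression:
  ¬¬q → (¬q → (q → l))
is always true.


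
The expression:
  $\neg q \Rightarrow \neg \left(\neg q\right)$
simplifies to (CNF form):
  $q$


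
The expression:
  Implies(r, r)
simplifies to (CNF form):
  True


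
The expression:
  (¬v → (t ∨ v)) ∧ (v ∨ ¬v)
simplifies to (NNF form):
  t ∨ v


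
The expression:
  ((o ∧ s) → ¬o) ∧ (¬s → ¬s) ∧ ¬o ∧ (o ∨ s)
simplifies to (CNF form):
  s ∧ ¬o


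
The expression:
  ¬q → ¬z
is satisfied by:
  {q: True, z: False}
  {z: False, q: False}
  {z: True, q: True}


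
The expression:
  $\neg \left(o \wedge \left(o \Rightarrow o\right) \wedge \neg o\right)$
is always true.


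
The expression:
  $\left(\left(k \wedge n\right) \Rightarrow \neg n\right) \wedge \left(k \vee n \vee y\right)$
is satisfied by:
  {y: True, k: False, n: False}
  {n: True, y: True, k: False}
  {n: True, k: False, y: False}
  {y: True, k: True, n: False}
  {k: True, n: False, y: False}


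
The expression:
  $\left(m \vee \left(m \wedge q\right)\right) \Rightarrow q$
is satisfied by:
  {q: True, m: False}
  {m: False, q: False}
  {m: True, q: True}


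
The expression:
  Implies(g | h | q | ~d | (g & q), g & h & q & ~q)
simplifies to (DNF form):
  d & ~g & ~h & ~q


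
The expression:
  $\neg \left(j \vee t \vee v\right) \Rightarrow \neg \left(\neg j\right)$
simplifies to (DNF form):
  $j \vee t \vee v$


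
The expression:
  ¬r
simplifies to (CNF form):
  ¬r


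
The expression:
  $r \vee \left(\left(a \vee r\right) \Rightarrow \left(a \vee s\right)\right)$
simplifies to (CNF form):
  $\text{True}$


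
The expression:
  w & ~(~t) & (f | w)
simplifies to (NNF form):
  t & w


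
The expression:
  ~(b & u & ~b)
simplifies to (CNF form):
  True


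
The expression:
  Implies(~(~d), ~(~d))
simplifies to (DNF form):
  True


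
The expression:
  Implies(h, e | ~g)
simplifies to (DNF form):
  e | ~g | ~h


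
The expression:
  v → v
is always true.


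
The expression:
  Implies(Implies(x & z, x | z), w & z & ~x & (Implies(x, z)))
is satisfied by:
  {z: True, w: True, x: False}


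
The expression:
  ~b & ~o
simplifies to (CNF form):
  ~b & ~o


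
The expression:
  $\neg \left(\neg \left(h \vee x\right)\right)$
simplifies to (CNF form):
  $h \vee x$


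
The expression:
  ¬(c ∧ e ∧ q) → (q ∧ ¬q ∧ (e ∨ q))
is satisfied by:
  {c: True, e: True, q: True}


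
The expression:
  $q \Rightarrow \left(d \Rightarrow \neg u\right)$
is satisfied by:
  {u: False, q: False, d: False}
  {d: True, u: False, q: False}
  {q: True, u: False, d: False}
  {d: True, q: True, u: False}
  {u: True, d: False, q: False}
  {d: True, u: True, q: False}
  {q: True, u: True, d: False}


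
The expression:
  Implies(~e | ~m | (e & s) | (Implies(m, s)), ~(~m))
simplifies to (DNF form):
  m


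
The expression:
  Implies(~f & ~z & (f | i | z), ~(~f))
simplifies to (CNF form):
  f | z | ~i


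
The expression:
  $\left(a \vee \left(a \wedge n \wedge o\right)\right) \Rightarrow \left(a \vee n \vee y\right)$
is always true.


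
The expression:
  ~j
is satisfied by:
  {j: False}


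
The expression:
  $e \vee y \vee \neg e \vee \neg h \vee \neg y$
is always true.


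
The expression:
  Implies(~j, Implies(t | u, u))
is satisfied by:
  {u: True, j: True, t: False}
  {u: True, j: False, t: False}
  {j: True, u: False, t: False}
  {u: False, j: False, t: False}
  {t: True, u: True, j: True}
  {t: True, u: True, j: False}
  {t: True, j: True, u: False}


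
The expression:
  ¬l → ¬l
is always true.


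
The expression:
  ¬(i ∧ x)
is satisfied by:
  {x: False, i: False}
  {i: True, x: False}
  {x: True, i: False}


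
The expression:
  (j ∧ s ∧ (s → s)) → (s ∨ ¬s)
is always true.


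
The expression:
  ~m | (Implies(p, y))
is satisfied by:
  {y: True, p: False, m: False}
  {p: False, m: False, y: False}
  {y: True, m: True, p: False}
  {m: True, p: False, y: False}
  {y: True, p: True, m: False}
  {p: True, y: False, m: False}
  {y: True, m: True, p: True}


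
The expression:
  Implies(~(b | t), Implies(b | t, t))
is always true.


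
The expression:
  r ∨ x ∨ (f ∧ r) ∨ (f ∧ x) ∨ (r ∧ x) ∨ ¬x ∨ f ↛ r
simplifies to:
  True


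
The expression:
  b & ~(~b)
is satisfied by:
  {b: True}


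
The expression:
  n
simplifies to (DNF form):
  n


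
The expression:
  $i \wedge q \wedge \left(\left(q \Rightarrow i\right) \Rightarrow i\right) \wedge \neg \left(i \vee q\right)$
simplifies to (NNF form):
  $\text{False}$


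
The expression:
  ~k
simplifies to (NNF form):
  ~k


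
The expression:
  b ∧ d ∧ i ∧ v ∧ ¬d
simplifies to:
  False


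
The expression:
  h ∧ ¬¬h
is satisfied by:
  {h: True}


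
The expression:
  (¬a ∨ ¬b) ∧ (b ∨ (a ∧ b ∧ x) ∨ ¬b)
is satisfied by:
  {a: False, b: False}
  {b: True, a: False}
  {a: True, b: False}


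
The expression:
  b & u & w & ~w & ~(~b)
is never true.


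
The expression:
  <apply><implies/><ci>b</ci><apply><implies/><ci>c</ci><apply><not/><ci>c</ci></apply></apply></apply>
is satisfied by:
  {c: False, b: False}
  {b: True, c: False}
  {c: True, b: False}


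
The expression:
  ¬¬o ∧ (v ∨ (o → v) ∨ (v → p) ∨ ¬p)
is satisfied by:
  {o: True}


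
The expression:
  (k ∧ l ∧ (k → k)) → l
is always true.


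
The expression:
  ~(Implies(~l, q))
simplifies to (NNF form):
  ~l & ~q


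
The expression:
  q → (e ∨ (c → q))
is always true.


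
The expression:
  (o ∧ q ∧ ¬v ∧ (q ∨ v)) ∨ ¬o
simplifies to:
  (q ∧ ¬v) ∨ ¬o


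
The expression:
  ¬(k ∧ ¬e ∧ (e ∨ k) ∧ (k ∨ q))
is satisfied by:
  {e: True, k: False}
  {k: False, e: False}
  {k: True, e: True}


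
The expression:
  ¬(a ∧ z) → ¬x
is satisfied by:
  {z: True, a: True, x: False}
  {z: True, a: False, x: False}
  {a: True, z: False, x: False}
  {z: False, a: False, x: False}
  {x: True, z: True, a: True}


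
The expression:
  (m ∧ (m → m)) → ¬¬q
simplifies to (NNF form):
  q ∨ ¬m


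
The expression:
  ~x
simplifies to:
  ~x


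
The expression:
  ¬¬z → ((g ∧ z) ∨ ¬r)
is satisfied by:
  {g: True, z: False, r: False}
  {g: False, z: False, r: False}
  {r: True, g: True, z: False}
  {r: True, g: False, z: False}
  {z: True, g: True, r: False}
  {z: True, g: False, r: False}
  {z: True, r: True, g: True}


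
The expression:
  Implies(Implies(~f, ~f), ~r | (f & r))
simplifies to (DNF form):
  f | ~r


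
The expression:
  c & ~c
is never true.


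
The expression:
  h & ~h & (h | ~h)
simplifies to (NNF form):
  False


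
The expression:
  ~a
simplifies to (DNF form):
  ~a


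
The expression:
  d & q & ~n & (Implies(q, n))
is never true.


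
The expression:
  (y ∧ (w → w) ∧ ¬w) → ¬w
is always true.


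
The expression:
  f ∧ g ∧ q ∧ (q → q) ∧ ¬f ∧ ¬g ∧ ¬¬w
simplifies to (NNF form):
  False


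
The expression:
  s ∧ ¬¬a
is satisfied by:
  {a: True, s: True}


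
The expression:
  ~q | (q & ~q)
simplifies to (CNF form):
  ~q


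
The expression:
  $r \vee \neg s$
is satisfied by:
  {r: True, s: False}
  {s: False, r: False}
  {s: True, r: True}


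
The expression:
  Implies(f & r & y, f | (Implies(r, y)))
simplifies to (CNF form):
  True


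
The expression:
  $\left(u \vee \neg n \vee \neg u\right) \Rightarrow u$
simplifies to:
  $u$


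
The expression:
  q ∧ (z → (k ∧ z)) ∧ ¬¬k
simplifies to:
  k ∧ q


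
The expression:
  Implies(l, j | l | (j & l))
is always true.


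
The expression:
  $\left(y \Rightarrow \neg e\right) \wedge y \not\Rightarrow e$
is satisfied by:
  {y: True, e: False}


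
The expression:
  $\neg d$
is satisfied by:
  {d: False}


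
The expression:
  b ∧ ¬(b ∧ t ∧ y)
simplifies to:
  b ∧ (¬t ∨ ¬y)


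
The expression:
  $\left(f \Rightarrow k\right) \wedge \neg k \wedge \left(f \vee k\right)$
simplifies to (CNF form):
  $\text{False}$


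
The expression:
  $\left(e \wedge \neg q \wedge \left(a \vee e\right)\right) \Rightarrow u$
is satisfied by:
  {q: True, u: True, e: False}
  {q: True, e: False, u: False}
  {u: True, e: False, q: False}
  {u: False, e: False, q: False}
  {q: True, u: True, e: True}
  {q: True, e: True, u: False}
  {u: True, e: True, q: False}


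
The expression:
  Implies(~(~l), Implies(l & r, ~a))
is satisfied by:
  {l: False, a: False, r: False}
  {r: True, l: False, a: False}
  {a: True, l: False, r: False}
  {r: True, a: True, l: False}
  {l: True, r: False, a: False}
  {r: True, l: True, a: False}
  {a: True, l: True, r: False}


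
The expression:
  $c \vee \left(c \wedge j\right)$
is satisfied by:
  {c: True}


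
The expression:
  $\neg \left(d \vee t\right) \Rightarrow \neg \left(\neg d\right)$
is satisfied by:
  {d: True, t: True}
  {d: True, t: False}
  {t: True, d: False}


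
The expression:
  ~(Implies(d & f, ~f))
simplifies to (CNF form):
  d & f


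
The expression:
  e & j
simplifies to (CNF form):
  e & j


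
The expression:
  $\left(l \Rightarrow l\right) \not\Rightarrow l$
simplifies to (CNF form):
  $\neg l$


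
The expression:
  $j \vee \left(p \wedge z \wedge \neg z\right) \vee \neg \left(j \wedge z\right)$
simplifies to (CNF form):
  $\text{True}$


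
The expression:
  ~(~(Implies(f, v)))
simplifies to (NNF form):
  v | ~f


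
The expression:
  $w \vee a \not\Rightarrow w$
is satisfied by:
  {a: True, w: True}
  {a: True, w: False}
  {w: True, a: False}


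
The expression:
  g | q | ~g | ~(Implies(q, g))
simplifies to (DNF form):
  True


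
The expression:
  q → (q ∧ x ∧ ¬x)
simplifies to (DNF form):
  ¬q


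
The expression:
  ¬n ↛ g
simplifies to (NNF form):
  g ∨ ¬n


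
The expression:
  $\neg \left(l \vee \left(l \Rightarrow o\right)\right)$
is never true.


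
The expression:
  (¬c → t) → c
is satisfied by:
  {c: True, t: False}
  {t: False, c: False}
  {t: True, c: True}


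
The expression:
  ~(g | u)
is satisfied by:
  {g: False, u: False}


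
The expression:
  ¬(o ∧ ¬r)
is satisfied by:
  {r: True, o: False}
  {o: False, r: False}
  {o: True, r: True}


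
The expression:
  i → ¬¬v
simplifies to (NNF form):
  v ∨ ¬i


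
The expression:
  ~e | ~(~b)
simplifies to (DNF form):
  b | ~e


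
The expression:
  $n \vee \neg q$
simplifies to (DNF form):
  $n \vee \neg q$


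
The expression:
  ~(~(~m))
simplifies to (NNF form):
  ~m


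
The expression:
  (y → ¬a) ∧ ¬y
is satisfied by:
  {y: False}


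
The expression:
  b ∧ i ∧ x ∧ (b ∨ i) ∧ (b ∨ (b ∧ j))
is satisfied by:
  {i: True, b: True, x: True}


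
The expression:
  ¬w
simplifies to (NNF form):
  ¬w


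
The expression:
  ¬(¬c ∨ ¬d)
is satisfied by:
  {c: True, d: True}


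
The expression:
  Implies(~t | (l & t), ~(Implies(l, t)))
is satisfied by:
  {l: True, t: False}
  {t: True, l: False}


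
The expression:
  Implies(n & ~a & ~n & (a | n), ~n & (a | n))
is always true.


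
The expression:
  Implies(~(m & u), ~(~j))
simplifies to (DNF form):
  j | (m & u)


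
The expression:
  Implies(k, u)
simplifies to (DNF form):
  u | ~k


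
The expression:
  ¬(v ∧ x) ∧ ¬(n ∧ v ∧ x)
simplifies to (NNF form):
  ¬v ∨ ¬x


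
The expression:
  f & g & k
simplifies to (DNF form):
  f & g & k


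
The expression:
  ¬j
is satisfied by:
  {j: False}


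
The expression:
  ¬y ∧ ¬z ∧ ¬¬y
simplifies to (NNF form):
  False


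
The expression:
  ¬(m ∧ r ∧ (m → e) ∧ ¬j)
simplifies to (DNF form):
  j ∨ ¬e ∨ ¬m ∨ ¬r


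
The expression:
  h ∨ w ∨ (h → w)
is always true.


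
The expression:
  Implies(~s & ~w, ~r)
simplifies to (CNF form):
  s | w | ~r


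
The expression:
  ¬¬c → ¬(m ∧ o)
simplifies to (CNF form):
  ¬c ∨ ¬m ∨ ¬o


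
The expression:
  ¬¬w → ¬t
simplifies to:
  ¬t ∨ ¬w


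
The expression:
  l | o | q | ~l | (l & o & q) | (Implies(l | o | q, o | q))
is always true.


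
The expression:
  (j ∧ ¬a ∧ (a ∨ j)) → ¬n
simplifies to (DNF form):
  a ∨ ¬j ∨ ¬n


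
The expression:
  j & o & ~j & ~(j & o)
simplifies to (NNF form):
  False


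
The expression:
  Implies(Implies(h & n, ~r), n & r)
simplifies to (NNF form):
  n & r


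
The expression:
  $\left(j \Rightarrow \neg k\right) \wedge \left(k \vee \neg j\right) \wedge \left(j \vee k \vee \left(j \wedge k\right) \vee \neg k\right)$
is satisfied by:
  {j: False}


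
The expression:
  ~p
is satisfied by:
  {p: False}


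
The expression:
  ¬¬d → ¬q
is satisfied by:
  {q: False, d: False}
  {d: True, q: False}
  {q: True, d: False}


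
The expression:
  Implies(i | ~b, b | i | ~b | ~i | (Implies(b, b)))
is always true.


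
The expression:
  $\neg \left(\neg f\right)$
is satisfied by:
  {f: True}


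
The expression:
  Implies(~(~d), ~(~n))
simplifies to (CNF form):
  n | ~d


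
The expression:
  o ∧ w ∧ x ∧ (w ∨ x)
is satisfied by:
  {w: True, x: True, o: True}


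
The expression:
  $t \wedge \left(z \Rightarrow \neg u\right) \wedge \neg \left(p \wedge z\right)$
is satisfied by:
  {t: True, p: False, u: False, z: False}
  {t: True, u: True, p: False, z: False}
  {t: True, p: True, u: False, z: False}
  {t: True, u: True, p: True, z: False}
  {t: True, z: True, p: False, u: False}


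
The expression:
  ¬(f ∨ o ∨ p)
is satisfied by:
  {o: False, p: False, f: False}


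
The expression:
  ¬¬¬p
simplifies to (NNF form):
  ¬p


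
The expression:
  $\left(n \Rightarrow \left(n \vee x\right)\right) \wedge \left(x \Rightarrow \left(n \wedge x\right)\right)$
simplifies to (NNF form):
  $n \vee \neg x$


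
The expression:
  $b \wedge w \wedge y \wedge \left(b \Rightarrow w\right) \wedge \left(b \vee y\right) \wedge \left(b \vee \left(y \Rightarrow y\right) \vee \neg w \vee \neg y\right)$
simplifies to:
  $b \wedge w \wedge y$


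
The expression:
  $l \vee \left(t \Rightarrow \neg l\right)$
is always true.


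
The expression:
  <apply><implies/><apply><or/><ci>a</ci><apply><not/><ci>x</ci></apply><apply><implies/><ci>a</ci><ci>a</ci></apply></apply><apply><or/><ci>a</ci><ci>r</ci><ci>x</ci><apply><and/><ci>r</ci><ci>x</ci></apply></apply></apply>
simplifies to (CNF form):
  <apply><or/><ci>a</ci><ci>r</ci><ci>x</ci></apply>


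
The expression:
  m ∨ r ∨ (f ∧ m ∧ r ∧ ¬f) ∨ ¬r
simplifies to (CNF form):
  True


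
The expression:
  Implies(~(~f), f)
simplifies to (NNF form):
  True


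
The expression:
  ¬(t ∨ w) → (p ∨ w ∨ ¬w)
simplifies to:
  True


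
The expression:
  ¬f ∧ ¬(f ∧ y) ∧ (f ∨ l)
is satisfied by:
  {l: True, f: False}


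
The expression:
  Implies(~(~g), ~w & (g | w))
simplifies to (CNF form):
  ~g | ~w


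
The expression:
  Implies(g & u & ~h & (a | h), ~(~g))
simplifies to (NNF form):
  True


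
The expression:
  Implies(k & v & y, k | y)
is always true.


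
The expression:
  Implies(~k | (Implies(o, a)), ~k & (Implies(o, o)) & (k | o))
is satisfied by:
  {o: True, k: False, a: False}
  {a: True, o: True, k: False}
  {k: True, o: True, a: False}


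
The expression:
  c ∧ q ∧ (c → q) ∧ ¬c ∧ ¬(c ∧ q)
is never true.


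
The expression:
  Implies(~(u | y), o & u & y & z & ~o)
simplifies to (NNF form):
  u | y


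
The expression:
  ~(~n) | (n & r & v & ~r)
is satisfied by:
  {n: True}


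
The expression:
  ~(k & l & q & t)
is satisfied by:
  {l: False, k: False, q: False, t: False}
  {t: True, l: False, k: False, q: False}
  {q: True, l: False, k: False, t: False}
  {t: True, q: True, l: False, k: False}
  {k: True, t: False, l: False, q: False}
  {t: True, k: True, l: False, q: False}
  {q: True, k: True, t: False, l: False}
  {t: True, q: True, k: True, l: False}
  {l: True, q: False, k: False, t: False}
  {t: True, l: True, q: False, k: False}
  {q: True, l: True, t: False, k: False}
  {t: True, q: True, l: True, k: False}
  {k: True, l: True, q: False, t: False}
  {t: True, k: True, l: True, q: False}
  {q: True, k: True, l: True, t: False}


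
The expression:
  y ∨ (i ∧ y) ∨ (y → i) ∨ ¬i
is always true.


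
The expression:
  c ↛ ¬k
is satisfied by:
  {c: True, k: True}


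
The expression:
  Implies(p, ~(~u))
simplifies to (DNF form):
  u | ~p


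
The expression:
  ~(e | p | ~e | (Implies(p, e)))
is never true.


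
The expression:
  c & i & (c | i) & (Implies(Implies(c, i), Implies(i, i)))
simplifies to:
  c & i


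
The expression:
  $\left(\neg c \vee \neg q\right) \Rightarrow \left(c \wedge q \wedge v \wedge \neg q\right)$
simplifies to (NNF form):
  $c \wedge q$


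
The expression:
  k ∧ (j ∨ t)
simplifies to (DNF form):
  (j ∧ k) ∨ (k ∧ t)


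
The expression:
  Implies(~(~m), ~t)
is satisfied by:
  {m: False, t: False}
  {t: True, m: False}
  {m: True, t: False}


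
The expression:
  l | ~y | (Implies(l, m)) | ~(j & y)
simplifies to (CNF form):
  True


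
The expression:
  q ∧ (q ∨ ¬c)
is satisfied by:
  {q: True}


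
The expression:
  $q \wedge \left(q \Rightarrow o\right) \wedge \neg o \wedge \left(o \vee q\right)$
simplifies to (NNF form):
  $\text{False}$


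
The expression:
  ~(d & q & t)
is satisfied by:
  {t: False, d: False, q: False}
  {q: True, t: False, d: False}
  {d: True, t: False, q: False}
  {q: True, d: True, t: False}
  {t: True, q: False, d: False}
  {q: True, t: True, d: False}
  {d: True, t: True, q: False}


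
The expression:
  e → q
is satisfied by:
  {q: True, e: False}
  {e: False, q: False}
  {e: True, q: True}


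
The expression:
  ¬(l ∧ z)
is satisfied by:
  {l: False, z: False}
  {z: True, l: False}
  {l: True, z: False}


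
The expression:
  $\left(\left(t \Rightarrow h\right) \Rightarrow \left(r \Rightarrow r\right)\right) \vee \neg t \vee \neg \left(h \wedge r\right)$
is always true.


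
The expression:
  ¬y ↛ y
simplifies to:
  True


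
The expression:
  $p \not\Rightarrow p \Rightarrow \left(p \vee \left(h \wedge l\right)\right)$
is always true.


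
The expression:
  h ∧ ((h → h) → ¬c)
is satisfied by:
  {h: True, c: False}


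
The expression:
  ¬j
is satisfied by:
  {j: False}


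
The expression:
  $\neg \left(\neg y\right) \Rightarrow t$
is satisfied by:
  {t: True, y: False}
  {y: False, t: False}
  {y: True, t: True}


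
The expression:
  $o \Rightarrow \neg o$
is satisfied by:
  {o: False}


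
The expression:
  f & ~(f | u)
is never true.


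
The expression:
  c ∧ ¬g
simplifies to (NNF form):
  c ∧ ¬g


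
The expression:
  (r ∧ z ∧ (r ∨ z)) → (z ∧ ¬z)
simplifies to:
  ¬r ∨ ¬z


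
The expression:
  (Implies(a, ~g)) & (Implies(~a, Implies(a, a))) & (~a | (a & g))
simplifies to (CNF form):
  ~a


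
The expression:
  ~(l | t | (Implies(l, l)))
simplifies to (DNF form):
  False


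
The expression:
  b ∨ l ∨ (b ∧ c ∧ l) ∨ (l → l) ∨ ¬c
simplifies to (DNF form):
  True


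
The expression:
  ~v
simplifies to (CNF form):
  ~v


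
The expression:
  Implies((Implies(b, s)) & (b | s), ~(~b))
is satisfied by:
  {b: True, s: False}
  {s: False, b: False}
  {s: True, b: True}


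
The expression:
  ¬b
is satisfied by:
  {b: False}


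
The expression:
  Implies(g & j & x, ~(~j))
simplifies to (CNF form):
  True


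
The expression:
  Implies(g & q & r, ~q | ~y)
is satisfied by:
  {g: False, q: False, y: False, r: False}
  {r: True, g: False, q: False, y: False}
  {y: True, g: False, q: False, r: False}
  {r: True, y: True, g: False, q: False}
  {q: True, r: False, g: False, y: False}
  {r: True, q: True, g: False, y: False}
  {y: True, q: True, r: False, g: False}
  {r: True, y: True, q: True, g: False}
  {g: True, y: False, q: False, r: False}
  {r: True, g: True, y: False, q: False}
  {y: True, g: True, r: False, q: False}
  {r: True, y: True, g: True, q: False}
  {q: True, g: True, y: False, r: False}
  {r: True, q: True, g: True, y: False}
  {y: True, q: True, g: True, r: False}


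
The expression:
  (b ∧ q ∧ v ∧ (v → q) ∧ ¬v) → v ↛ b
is always true.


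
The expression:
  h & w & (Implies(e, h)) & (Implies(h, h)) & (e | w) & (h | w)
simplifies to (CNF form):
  h & w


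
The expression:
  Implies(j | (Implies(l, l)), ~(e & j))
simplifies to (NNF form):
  ~e | ~j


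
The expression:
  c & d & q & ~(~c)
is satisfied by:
  {c: True, d: True, q: True}


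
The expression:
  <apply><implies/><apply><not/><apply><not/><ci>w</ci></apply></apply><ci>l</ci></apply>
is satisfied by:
  {l: True, w: False}
  {w: False, l: False}
  {w: True, l: True}


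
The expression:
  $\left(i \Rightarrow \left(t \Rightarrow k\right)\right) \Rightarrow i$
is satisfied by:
  {i: True}


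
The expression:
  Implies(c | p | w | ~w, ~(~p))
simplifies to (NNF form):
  p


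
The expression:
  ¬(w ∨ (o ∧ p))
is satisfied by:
  {w: False, p: False, o: False}
  {o: True, w: False, p: False}
  {p: True, w: False, o: False}


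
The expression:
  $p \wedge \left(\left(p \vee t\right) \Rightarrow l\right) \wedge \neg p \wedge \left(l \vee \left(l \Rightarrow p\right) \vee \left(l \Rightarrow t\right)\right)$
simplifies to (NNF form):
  $\text{False}$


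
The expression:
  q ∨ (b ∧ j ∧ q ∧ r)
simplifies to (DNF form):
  q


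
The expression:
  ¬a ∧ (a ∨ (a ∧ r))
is never true.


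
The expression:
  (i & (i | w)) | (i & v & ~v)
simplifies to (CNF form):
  i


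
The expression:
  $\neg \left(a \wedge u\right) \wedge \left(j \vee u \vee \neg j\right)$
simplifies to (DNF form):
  $\neg a \vee \neg u$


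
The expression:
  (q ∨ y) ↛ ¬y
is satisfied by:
  {y: True}


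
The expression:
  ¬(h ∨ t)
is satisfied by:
  {h: False, t: False}


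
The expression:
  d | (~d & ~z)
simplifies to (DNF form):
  d | ~z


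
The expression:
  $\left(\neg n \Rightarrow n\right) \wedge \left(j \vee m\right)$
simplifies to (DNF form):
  $\left(j \wedge n\right) \vee \left(m \wedge n\right)$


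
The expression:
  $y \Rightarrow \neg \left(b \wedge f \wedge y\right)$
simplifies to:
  $\neg b \vee \neg f \vee \neg y$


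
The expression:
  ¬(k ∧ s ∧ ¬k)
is always true.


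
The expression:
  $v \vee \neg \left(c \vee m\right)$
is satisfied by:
  {v: True, c: False, m: False}
  {v: True, m: True, c: False}
  {v: True, c: True, m: False}
  {v: True, m: True, c: True}
  {m: False, c: False, v: False}


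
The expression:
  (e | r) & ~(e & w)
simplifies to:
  (e & ~w) | (r & ~e)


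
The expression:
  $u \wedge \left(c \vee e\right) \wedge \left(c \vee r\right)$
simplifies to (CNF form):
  $u \wedge \left(c \vee e\right) \wedge \left(c \vee r\right)$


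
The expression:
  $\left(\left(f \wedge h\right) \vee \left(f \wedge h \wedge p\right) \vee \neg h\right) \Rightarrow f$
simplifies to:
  $f \vee h$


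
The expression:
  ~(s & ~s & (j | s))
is always true.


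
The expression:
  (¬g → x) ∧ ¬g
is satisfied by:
  {x: True, g: False}


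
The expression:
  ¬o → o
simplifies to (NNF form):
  o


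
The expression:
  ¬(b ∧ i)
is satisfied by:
  {b: False, i: False}
  {i: True, b: False}
  {b: True, i: False}


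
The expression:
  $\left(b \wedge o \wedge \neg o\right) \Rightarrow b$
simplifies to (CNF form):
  $\text{True}$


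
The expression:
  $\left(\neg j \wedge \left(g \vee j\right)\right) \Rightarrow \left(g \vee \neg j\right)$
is always true.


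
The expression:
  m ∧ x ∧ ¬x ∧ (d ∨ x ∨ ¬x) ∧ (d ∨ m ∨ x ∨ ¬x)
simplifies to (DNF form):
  False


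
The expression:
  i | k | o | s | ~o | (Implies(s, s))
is always true.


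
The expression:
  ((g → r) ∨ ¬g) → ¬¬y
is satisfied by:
  {y: True, g: True, r: False}
  {y: True, g: False, r: False}
  {r: True, y: True, g: True}
  {r: True, y: True, g: False}
  {g: True, r: False, y: False}


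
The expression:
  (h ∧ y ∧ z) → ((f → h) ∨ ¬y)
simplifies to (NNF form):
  True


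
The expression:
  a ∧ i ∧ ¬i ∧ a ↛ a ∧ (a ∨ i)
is never true.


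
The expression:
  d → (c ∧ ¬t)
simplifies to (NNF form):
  (c ∧ ¬t) ∨ ¬d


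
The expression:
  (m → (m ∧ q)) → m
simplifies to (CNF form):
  m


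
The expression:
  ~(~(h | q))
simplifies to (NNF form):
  h | q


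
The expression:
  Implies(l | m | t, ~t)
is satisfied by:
  {t: False}


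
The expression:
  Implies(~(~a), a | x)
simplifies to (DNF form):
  True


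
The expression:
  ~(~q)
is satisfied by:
  {q: True}


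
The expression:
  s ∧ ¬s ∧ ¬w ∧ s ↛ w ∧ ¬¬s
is never true.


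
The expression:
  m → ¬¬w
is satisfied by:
  {w: True, m: False}
  {m: False, w: False}
  {m: True, w: True}


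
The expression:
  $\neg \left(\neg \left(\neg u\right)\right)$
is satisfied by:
  {u: False}


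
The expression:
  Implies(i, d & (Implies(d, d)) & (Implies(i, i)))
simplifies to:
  d | ~i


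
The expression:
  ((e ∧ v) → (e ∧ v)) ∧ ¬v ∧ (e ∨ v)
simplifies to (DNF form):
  e ∧ ¬v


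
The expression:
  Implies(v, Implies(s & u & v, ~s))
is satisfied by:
  {s: False, v: False, u: False}
  {u: True, s: False, v: False}
  {v: True, s: False, u: False}
  {u: True, v: True, s: False}
  {s: True, u: False, v: False}
  {u: True, s: True, v: False}
  {v: True, s: True, u: False}


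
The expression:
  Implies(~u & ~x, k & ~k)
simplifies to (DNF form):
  u | x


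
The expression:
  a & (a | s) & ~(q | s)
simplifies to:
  a & ~q & ~s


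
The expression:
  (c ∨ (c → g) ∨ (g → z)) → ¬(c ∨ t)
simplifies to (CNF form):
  ¬c ∧ ¬t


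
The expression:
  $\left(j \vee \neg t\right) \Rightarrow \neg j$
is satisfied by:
  {j: False}


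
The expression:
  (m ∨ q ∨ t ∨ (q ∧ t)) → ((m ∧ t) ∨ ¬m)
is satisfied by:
  {t: True, m: False}
  {m: False, t: False}
  {m: True, t: True}


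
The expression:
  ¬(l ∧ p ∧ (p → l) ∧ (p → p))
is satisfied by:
  {l: False, p: False}
  {p: True, l: False}
  {l: True, p: False}


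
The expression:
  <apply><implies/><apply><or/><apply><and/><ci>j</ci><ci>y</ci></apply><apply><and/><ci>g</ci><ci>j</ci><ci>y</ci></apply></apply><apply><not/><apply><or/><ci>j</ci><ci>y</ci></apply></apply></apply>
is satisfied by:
  {y: False, j: False}
  {j: True, y: False}
  {y: True, j: False}


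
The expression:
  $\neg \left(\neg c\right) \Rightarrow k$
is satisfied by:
  {k: True, c: False}
  {c: False, k: False}
  {c: True, k: True}


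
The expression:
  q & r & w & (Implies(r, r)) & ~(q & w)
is never true.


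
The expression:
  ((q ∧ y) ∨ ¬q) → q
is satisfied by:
  {q: True}


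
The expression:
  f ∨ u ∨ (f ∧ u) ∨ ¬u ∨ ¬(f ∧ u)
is always true.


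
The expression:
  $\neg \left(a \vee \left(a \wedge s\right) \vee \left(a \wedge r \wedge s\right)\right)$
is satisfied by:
  {a: False}


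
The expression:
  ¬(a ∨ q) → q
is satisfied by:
  {a: True, q: True}
  {a: True, q: False}
  {q: True, a: False}


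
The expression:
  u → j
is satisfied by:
  {j: True, u: False}
  {u: False, j: False}
  {u: True, j: True}


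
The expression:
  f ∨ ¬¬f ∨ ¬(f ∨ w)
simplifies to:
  f ∨ ¬w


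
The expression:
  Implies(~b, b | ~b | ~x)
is always true.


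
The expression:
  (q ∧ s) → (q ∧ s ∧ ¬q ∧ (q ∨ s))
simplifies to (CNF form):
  ¬q ∨ ¬s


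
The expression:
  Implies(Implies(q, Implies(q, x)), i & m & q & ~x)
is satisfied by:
  {q: True, x: False}


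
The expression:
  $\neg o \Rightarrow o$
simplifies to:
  $o$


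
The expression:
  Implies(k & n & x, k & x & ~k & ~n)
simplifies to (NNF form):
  ~k | ~n | ~x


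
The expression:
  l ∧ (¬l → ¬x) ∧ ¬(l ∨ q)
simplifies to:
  False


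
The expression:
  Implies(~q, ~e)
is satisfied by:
  {q: True, e: False}
  {e: False, q: False}
  {e: True, q: True}


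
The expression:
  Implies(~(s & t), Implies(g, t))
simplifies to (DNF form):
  t | ~g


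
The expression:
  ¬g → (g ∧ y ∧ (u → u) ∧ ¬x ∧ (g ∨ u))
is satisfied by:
  {g: True}


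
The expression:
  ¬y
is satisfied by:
  {y: False}


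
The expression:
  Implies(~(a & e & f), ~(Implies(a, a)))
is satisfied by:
  {a: True, e: True, f: True}


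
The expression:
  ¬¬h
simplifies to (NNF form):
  h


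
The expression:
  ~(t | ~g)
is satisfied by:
  {g: True, t: False}


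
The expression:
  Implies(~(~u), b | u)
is always true.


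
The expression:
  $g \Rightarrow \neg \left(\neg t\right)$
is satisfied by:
  {t: True, g: False}
  {g: False, t: False}
  {g: True, t: True}


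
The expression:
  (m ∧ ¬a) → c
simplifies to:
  a ∨ c ∨ ¬m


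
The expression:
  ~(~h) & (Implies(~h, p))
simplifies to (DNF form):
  h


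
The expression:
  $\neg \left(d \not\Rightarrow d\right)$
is always true.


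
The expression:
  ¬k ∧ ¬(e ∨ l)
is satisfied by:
  {e: False, l: False, k: False}


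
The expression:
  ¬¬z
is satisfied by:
  {z: True}


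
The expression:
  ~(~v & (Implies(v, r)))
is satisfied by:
  {v: True}


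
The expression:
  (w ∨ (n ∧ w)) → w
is always true.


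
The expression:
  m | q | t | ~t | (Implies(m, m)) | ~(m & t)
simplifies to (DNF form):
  True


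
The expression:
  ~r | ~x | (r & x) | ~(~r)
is always true.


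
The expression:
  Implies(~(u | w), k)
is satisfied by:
  {k: True, u: True, w: True}
  {k: True, u: True, w: False}
  {k: True, w: True, u: False}
  {k: True, w: False, u: False}
  {u: True, w: True, k: False}
  {u: True, w: False, k: False}
  {w: True, u: False, k: False}


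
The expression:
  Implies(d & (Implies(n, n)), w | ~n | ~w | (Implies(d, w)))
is always true.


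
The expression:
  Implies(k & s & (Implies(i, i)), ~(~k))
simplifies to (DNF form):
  True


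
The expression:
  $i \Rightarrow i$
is always true.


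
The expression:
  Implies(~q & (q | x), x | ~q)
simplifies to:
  True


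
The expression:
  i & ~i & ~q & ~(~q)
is never true.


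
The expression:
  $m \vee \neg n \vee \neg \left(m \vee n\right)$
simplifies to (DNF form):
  $m \vee \neg n$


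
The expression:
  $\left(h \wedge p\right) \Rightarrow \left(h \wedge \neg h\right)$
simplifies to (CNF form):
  $\neg h \vee \neg p$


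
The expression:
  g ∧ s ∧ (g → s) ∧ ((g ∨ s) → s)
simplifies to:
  g ∧ s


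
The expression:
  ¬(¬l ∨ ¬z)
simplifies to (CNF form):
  l ∧ z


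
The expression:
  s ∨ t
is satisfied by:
  {t: True, s: True}
  {t: True, s: False}
  {s: True, t: False}


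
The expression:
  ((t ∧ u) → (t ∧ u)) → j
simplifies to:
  j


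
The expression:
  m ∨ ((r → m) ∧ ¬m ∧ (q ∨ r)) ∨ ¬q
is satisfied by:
  {m: True, q: False, r: False}
  {q: False, r: False, m: False}
  {r: True, m: True, q: False}
  {r: True, q: False, m: False}
  {m: True, q: True, r: False}
  {q: True, m: False, r: False}
  {r: True, q: True, m: True}


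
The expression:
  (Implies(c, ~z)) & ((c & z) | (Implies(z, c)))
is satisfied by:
  {z: False}


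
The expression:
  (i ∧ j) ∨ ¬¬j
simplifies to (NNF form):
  j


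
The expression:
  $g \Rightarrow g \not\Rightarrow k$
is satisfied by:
  {g: False, k: False}
  {k: True, g: False}
  {g: True, k: False}


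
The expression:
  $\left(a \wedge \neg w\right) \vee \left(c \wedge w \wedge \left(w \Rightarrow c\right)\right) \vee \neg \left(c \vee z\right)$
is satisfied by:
  {a: True, z: False, w: False, c: False}
  {c: False, z: False, a: False, w: False}
  {c: True, a: True, z: False, w: False}
  {w: True, a: True, c: False, z: False}
  {w: True, c: False, z: False, a: False}
  {w: True, c: True, a: True, z: False}
  {w: True, c: True, z: False, a: False}
  {a: True, z: True, w: False, c: False}
  {c: True, a: True, z: True, w: False}
  {c: True, w: True, z: True, a: True}
  {c: True, w: True, z: True, a: False}
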